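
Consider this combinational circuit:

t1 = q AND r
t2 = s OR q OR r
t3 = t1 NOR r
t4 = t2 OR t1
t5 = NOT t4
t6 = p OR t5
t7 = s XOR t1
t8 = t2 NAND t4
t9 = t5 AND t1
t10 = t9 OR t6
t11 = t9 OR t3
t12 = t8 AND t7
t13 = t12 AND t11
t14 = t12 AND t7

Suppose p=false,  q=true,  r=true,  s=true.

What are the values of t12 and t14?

t1 = q AND r = true AND true = true
t2 = s OR q OR r = true OR true OR true = true
t4 = t2 OR t1 = true OR true = true
t7 = s XOR t1 = true XOR true = false
t8 = t2 NAND t4 = true NAND true = false
t12 = t8 AND t7 = false AND false = false
t14 = t12 AND t7 = false AND false = false

t12 = false, t14 = false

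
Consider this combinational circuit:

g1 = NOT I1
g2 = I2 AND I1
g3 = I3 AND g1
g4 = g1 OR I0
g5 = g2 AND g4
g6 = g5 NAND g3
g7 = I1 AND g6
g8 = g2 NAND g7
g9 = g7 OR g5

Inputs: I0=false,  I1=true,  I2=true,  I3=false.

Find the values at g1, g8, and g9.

g1 = NOT I1 = NOT true = false
g2 = I2 AND I1 = true AND true = true
g3 = I3 AND g1 = false AND false = false
g4 = g1 OR I0 = false OR false = false
g5 = g2 AND g4 = true AND false = false
g6 = g5 NAND g3 = false NAND false = true
g7 = I1 AND g6 = true AND true = true
g8 = g2 NAND g7 = true NAND true = false
g9 = g7 OR g5 = true OR false = true

g1 = false  g8 = false  g9 = true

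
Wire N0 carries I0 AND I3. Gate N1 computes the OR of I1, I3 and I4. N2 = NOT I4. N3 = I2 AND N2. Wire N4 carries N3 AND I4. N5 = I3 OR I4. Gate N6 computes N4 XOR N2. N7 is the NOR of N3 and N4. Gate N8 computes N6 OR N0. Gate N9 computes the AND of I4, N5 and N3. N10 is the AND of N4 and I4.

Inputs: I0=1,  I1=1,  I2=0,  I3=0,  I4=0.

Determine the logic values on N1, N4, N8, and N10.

N1 = 1, N4 = 0, N8 = 1, N10 = 0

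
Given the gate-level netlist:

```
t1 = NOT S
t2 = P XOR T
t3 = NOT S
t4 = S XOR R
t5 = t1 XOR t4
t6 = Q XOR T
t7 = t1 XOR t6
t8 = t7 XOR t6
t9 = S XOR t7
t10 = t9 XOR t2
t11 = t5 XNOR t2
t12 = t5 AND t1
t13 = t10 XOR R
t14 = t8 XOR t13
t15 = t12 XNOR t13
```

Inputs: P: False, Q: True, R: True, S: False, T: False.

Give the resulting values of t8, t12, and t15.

t1 = NOT S = NOT False = True
t2 = P XOR T = False XOR False = False
t4 = S XOR R = False XOR True = True
t5 = t1 XOR t4 = True XOR True = False
t6 = Q XOR T = True XOR False = True
t7 = t1 XOR t6 = True XOR True = False
t8 = t7 XOR t6 = False XOR True = True
t9 = S XOR t7 = False XOR False = False
t10 = t9 XOR t2 = False XOR False = False
t12 = t5 AND t1 = False AND True = False
t13 = t10 XOR R = False XOR True = True
t15 = t12 XNOR t13 = False XNOR True = False

t8 = True; t12 = False; t15 = False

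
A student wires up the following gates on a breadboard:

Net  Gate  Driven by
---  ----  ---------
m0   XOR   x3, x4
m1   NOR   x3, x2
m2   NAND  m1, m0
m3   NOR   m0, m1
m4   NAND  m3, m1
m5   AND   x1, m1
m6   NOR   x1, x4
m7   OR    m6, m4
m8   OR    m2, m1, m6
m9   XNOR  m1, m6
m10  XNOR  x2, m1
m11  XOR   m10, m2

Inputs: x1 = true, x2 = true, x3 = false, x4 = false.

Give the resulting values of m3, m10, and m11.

m3 = true  m10 = false  m11 = true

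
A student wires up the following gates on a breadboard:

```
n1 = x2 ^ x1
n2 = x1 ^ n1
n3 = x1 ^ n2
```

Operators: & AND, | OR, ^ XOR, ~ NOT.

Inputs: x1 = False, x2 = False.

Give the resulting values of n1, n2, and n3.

n1 = x2 XOR x1 = False XOR False = False
n2 = x1 XOR n1 = False XOR False = False
n3 = x1 XOR n2 = False XOR False = False

n1 = False, n2 = False, n3 = False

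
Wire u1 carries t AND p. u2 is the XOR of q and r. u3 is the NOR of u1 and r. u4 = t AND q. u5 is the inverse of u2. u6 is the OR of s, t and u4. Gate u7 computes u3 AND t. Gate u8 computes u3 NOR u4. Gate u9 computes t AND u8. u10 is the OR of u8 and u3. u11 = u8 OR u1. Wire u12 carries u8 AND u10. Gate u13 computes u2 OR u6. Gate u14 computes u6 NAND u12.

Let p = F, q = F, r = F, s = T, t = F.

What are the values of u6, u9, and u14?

u6 = T; u9 = F; u14 = T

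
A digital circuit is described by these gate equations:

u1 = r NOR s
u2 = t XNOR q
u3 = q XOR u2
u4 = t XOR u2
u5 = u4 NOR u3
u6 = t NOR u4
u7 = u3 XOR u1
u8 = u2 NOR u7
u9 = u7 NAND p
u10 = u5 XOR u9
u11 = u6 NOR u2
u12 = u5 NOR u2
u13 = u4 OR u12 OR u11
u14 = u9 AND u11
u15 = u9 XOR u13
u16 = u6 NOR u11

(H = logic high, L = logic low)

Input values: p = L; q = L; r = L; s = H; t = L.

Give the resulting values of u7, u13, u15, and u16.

u7 = H; u13 = H; u15 = L; u16 = H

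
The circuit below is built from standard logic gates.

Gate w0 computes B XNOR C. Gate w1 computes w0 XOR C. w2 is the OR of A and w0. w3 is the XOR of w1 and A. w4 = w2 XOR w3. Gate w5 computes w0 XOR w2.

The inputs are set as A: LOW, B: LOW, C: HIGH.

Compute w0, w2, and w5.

w0 = B XNOR C = LOW XNOR HIGH = LOW
w2 = A OR w0 = LOW OR LOW = LOW
w5 = w0 XOR w2 = LOW XOR LOW = LOW

w0 = LOW; w2 = LOW; w5 = LOW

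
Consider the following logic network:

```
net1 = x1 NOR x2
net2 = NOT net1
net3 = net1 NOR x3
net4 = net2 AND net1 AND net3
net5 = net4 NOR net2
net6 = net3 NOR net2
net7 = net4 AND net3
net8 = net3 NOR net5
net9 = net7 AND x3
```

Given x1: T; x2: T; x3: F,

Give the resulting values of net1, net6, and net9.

net1 = F, net6 = F, net9 = F

net1 = x1 NOR x2 = T NOR T = F
net2 = NOT net1 = NOT F = T
net3 = net1 NOR x3 = F NOR F = T
net4 = net2 AND net1 AND net3 = T AND F AND T = F
net6 = net3 NOR net2 = T NOR T = F
net7 = net4 AND net3 = F AND T = F
net9 = net7 AND x3 = F AND F = F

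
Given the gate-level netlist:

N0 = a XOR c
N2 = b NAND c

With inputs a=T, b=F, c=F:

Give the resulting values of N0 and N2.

N0 = T XOR F = T
N2 = F NAND F = T

N0 = T  N2 = T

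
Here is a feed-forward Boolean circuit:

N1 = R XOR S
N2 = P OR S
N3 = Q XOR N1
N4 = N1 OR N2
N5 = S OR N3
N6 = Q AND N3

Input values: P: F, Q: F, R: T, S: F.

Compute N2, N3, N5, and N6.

N1 = R XOR S = T XOR F = T
N2 = P OR S = F OR F = F
N3 = Q XOR N1 = F XOR T = T
N5 = S OR N3 = F OR T = T
N6 = Q AND N3 = F AND T = F

N2 = F  N3 = T  N5 = T  N6 = F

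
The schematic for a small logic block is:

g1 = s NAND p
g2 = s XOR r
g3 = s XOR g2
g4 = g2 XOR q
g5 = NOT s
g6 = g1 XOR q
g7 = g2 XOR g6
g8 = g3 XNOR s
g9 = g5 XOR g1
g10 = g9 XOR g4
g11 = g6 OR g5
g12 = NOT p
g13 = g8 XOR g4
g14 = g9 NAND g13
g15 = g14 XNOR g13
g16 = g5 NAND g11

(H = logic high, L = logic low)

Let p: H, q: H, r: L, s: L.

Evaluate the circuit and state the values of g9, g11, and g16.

g9 = L  g11 = H  g16 = L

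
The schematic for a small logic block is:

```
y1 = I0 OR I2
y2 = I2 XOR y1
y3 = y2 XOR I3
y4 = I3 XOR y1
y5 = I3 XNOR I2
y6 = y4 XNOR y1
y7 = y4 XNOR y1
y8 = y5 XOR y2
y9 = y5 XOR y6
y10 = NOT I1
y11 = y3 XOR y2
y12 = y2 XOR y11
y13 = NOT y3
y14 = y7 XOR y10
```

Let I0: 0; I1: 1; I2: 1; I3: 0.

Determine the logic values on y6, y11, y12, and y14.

y6 = 1, y11 = 0, y12 = 0, y14 = 1

y1 = I0 OR I2 = 0 OR 1 = 1
y2 = I2 XOR y1 = 1 XOR 1 = 0
y3 = y2 XOR I3 = 0 XOR 0 = 0
y4 = I3 XOR y1 = 0 XOR 1 = 1
y6 = y4 XNOR y1 = 1 XNOR 1 = 1
y7 = y4 XNOR y1 = 1 XNOR 1 = 1
y10 = NOT I1 = NOT 1 = 0
y11 = y3 XOR y2 = 0 XOR 0 = 0
y12 = y2 XOR y11 = 0 XOR 0 = 0
y14 = y7 XOR y10 = 1 XOR 0 = 1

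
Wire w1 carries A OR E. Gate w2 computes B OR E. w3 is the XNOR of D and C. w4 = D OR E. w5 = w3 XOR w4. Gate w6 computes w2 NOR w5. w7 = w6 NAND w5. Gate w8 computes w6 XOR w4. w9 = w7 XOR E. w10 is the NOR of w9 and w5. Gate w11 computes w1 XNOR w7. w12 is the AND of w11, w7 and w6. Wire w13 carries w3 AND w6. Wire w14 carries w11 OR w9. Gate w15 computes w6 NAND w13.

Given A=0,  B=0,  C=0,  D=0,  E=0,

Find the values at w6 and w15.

w2 = B OR E = 0 OR 0 = 0
w3 = D XNOR C = 0 XNOR 0 = 1
w4 = D OR E = 0 OR 0 = 0
w5 = w3 XOR w4 = 1 XOR 0 = 1
w6 = w2 NOR w5 = 0 NOR 1 = 0
w13 = w3 AND w6 = 1 AND 0 = 0
w15 = w6 NAND w13 = 0 NAND 0 = 1

w6 = 0; w15 = 1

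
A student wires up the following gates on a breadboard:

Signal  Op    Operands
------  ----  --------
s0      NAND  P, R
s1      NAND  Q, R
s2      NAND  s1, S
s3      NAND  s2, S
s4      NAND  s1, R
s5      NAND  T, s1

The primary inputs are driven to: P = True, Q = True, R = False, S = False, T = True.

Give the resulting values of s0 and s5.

s0 = P NAND R = True NAND False = True
s1 = Q NAND R = True NAND False = True
s5 = T NAND s1 = True NAND True = False

s0 = True; s5 = False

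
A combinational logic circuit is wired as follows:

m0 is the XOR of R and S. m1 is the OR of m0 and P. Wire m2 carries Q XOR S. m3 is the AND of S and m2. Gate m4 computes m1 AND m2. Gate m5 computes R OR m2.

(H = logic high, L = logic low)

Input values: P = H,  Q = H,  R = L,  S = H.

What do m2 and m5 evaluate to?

m2 = Q XOR S = H XOR H = L
m5 = R OR m2 = L OR L = L

m2 = L; m5 = L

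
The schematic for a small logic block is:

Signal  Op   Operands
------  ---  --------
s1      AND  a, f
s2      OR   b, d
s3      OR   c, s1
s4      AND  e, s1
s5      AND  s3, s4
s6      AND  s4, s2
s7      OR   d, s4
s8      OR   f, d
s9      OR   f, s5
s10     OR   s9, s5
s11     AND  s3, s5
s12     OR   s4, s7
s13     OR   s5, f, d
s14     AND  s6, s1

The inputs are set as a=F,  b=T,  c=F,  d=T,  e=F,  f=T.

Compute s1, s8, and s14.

s1 = a AND f = F AND T = F
s2 = b OR d = T OR T = T
s4 = e AND s1 = F AND F = F
s6 = s4 AND s2 = F AND T = F
s8 = f OR d = T OR T = T
s14 = s6 AND s1 = F AND F = F

s1 = F, s8 = T, s14 = F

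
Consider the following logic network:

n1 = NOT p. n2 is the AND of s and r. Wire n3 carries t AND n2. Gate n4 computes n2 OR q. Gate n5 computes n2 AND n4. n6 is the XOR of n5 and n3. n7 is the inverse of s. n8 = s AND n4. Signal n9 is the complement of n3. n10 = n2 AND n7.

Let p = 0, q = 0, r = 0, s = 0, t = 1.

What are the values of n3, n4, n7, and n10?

n2 = s AND r = 0 AND 0 = 0
n3 = t AND n2 = 1 AND 0 = 0
n4 = n2 OR q = 0 OR 0 = 0
n7 = NOT s = NOT 0 = 1
n10 = n2 AND n7 = 0 AND 1 = 0

n3 = 0  n4 = 0  n7 = 1  n10 = 0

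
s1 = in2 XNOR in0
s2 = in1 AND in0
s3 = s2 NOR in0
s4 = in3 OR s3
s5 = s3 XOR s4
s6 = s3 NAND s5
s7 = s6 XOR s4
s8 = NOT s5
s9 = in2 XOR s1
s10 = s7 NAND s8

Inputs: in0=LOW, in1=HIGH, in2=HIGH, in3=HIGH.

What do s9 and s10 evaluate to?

s9 = HIGH, s10 = HIGH

s1 = in2 XNOR in0 = HIGH XNOR LOW = LOW
s2 = in1 AND in0 = HIGH AND LOW = LOW
s3 = s2 NOR in0 = LOW NOR LOW = HIGH
s4 = in3 OR s3 = HIGH OR HIGH = HIGH
s5 = s3 XOR s4 = HIGH XOR HIGH = LOW
s6 = s3 NAND s5 = HIGH NAND LOW = HIGH
s7 = s6 XOR s4 = HIGH XOR HIGH = LOW
s8 = NOT s5 = NOT LOW = HIGH
s9 = in2 XOR s1 = HIGH XOR LOW = HIGH
s10 = s7 NAND s8 = LOW NAND HIGH = HIGH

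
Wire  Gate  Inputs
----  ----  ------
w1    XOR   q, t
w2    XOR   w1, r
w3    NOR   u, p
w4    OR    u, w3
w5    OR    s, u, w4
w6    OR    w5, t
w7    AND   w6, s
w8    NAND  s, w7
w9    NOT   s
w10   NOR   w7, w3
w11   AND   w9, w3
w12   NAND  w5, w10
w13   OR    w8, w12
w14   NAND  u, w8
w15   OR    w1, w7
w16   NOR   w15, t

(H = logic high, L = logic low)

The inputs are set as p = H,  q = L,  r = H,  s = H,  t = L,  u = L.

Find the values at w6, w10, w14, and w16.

w6 = H; w10 = L; w14 = H; w16 = L

w1 = q XOR t = L XOR L = L
w3 = u NOR p = L NOR H = L
w4 = u OR w3 = L OR L = L
w5 = s OR u OR w4 = H OR L OR L = H
w6 = w5 OR t = H OR L = H
w7 = w6 AND s = H AND H = H
w8 = s NAND w7 = H NAND H = L
w10 = w7 NOR w3 = H NOR L = L
w14 = u NAND w8 = L NAND L = H
w15 = w1 OR w7 = L OR H = H
w16 = w15 NOR t = H NOR L = L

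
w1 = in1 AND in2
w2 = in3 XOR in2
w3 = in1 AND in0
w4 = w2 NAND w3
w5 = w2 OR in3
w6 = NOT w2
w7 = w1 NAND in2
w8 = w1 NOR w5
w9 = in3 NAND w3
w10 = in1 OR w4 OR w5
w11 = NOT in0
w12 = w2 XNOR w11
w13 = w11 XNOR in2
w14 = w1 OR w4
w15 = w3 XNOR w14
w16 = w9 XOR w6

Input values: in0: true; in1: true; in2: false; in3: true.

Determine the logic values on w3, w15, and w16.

w3 = true, w15 = false, w16 = false

w1 = in1 AND in2 = true AND false = false
w2 = in3 XOR in2 = true XOR false = true
w3 = in1 AND in0 = true AND true = true
w4 = w2 NAND w3 = true NAND true = false
w6 = NOT w2 = NOT true = false
w9 = in3 NAND w3 = true NAND true = false
w14 = w1 OR w4 = false OR false = false
w15 = w3 XNOR w14 = true XNOR false = false
w16 = w9 XOR w6 = false XOR false = false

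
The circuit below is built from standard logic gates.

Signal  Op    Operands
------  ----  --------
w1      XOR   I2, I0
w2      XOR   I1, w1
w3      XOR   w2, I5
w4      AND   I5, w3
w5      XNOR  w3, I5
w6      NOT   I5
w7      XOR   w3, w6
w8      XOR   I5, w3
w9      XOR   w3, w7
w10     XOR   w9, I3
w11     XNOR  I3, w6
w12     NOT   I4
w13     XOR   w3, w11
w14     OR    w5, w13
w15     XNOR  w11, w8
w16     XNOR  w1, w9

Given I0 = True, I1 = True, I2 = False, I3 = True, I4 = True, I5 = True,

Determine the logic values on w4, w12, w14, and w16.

w1 = I2 XOR I0 = False XOR True = True
w2 = I1 XOR w1 = True XOR True = False
w3 = w2 XOR I5 = False XOR True = True
w4 = I5 AND w3 = True AND True = True
w5 = w3 XNOR I5 = True XNOR True = True
w6 = NOT I5 = NOT True = False
w7 = w3 XOR w6 = True XOR False = True
w9 = w3 XOR w7 = True XOR True = False
w11 = I3 XNOR w6 = True XNOR False = False
w12 = NOT I4 = NOT True = False
w13 = w3 XOR w11 = True XOR False = True
w14 = w5 OR w13 = True OR True = True
w16 = w1 XNOR w9 = True XNOR False = False

w4 = True, w12 = False, w14 = True, w16 = False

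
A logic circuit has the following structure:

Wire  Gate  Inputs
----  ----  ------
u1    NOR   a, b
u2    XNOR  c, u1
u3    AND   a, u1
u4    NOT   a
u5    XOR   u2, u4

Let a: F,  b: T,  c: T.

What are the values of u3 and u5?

u3 = F; u5 = T

u1 = a NOR b = F NOR T = F
u2 = c XNOR u1 = T XNOR F = F
u3 = a AND u1 = F AND F = F
u4 = NOT a = NOT F = T
u5 = u2 XOR u4 = F XOR T = T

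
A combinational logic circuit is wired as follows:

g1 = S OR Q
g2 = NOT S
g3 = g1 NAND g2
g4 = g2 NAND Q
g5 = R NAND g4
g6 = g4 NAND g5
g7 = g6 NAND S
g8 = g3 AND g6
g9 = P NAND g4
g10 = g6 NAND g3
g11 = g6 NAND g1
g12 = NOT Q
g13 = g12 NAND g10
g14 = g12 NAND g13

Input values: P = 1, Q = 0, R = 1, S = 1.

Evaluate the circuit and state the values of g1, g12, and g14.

g1 = 1  g12 = 1  g14 = 0

g1 = S OR Q = 1 OR 0 = 1
g2 = NOT S = NOT 1 = 0
g3 = g1 NAND g2 = 1 NAND 0 = 1
g4 = g2 NAND Q = 0 NAND 0 = 1
g5 = R NAND g4 = 1 NAND 1 = 0
g6 = g4 NAND g5 = 1 NAND 0 = 1
g10 = g6 NAND g3 = 1 NAND 1 = 0
g12 = NOT Q = NOT 0 = 1
g13 = g12 NAND g10 = 1 NAND 0 = 1
g14 = g12 NAND g13 = 1 NAND 1 = 0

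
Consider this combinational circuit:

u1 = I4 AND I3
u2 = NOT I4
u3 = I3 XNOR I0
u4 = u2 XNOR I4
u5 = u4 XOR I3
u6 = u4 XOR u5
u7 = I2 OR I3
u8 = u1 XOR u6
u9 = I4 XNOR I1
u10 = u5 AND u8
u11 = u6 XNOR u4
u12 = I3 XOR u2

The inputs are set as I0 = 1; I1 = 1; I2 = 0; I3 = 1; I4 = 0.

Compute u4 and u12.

u2 = NOT I4 = NOT 0 = 1
u4 = u2 XNOR I4 = 1 XNOR 0 = 0
u12 = I3 XOR u2 = 1 XOR 1 = 0

u4 = 0; u12 = 0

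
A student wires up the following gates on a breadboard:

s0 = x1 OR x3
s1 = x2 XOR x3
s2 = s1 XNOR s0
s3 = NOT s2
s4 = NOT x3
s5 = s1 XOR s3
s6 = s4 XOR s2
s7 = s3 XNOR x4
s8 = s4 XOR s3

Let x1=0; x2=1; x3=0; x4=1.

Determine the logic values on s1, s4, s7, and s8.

s0 = x1 OR x3 = 0 OR 0 = 0
s1 = x2 XOR x3 = 1 XOR 0 = 1
s2 = s1 XNOR s0 = 1 XNOR 0 = 0
s3 = NOT s2 = NOT 0 = 1
s4 = NOT x3 = NOT 0 = 1
s7 = s3 XNOR x4 = 1 XNOR 1 = 1
s8 = s4 XOR s3 = 1 XOR 1 = 0

s1 = 1  s4 = 1  s7 = 1  s8 = 0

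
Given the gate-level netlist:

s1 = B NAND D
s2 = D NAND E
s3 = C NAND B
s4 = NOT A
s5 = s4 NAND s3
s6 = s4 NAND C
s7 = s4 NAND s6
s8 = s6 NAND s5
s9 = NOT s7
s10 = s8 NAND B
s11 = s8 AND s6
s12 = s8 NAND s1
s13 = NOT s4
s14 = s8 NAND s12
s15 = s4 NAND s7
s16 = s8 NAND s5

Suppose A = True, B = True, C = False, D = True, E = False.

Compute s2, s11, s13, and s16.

s2 = True, s11 = False, s13 = True, s16 = True

s2 = D NAND E = True NAND False = True
s3 = C NAND B = False NAND True = True
s4 = NOT A = NOT True = False
s5 = s4 NAND s3 = False NAND True = True
s6 = s4 NAND C = False NAND False = True
s8 = s6 NAND s5 = True NAND True = False
s11 = s8 AND s6 = False AND True = False
s13 = NOT s4 = NOT False = True
s16 = s8 NAND s5 = False NAND True = True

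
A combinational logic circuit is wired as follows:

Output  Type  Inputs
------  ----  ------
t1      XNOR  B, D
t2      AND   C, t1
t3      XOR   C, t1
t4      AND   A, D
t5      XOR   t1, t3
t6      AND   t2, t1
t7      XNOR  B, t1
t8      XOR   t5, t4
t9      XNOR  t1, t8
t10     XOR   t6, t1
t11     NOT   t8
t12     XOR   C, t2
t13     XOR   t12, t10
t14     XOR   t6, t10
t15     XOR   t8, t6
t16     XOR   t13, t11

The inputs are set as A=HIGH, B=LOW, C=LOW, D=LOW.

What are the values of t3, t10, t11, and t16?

t1 = B XNOR D = LOW XNOR LOW = HIGH
t2 = C AND t1 = LOW AND HIGH = LOW
t3 = C XOR t1 = LOW XOR HIGH = HIGH
t4 = A AND D = HIGH AND LOW = LOW
t5 = t1 XOR t3 = HIGH XOR HIGH = LOW
t6 = t2 AND t1 = LOW AND HIGH = LOW
t8 = t5 XOR t4 = LOW XOR LOW = LOW
t10 = t6 XOR t1 = LOW XOR HIGH = HIGH
t11 = NOT t8 = NOT LOW = HIGH
t12 = C XOR t2 = LOW XOR LOW = LOW
t13 = t12 XOR t10 = LOW XOR HIGH = HIGH
t16 = t13 XOR t11 = HIGH XOR HIGH = LOW

t3 = HIGH, t10 = HIGH, t11 = HIGH, t16 = LOW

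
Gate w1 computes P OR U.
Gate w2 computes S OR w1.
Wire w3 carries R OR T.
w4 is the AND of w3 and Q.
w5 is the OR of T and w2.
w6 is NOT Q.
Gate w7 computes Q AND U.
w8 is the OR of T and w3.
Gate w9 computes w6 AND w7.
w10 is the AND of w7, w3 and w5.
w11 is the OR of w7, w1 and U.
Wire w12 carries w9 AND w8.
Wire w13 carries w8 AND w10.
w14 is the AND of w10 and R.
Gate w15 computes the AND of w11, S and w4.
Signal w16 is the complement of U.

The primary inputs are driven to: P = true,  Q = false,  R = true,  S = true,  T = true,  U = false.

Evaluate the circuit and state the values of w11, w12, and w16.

w11 = true, w12 = false, w16 = true

w1 = P OR U = true OR false = true
w3 = R OR T = true OR true = true
w6 = NOT Q = NOT false = true
w7 = Q AND U = false AND false = false
w8 = T OR w3 = true OR true = true
w9 = w6 AND w7 = true AND false = false
w11 = w7 OR w1 OR U = false OR true OR false = true
w12 = w9 AND w8 = false AND true = false
w16 = NOT U = NOT false = true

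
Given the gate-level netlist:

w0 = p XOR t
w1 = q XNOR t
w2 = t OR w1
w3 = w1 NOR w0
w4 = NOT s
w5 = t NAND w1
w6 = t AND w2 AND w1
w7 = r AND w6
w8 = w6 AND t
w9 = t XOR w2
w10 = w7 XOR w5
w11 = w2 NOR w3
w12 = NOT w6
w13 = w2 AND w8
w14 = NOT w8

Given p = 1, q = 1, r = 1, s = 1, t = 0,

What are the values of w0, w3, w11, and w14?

w0 = p XOR t = 1 XOR 0 = 1
w1 = q XNOR t = 1 XNOR 0 = 0
w2 = t OR w1 = 0 OR 0 = 0
w3 = w1 NOR w0 = 0 NOR 1 = 0
w6 = t AND w2 AND w1 = 0 AND 0 AND 0 = 0
w8 = w6 AND t = 0 AND 0 = 0
w11 = w2 NOR w3 = 0 NOR 0 = 1
w14 = NOT w8 = NOT 0 = 1

w0 = 1; w3 = 0; w11 = 1; w14 = 1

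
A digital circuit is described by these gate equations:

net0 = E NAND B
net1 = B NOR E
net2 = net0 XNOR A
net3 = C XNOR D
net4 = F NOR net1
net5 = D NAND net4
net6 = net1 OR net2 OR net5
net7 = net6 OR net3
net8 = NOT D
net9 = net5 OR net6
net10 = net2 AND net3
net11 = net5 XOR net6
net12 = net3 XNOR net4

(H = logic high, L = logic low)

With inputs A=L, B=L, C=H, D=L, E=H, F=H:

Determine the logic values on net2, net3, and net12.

net2 = L, net3 = L, net12 = H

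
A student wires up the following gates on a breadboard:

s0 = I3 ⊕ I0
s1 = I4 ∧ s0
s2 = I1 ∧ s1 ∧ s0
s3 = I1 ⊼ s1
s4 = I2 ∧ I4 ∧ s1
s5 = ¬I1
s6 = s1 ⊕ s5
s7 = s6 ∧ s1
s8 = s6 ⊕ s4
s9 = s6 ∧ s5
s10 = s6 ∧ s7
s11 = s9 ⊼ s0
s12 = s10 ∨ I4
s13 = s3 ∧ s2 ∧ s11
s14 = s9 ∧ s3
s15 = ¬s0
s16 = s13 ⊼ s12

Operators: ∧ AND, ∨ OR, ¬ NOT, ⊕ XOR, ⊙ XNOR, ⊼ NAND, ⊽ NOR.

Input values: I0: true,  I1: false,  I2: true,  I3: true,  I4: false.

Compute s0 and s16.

s0 = I3 XOR I0 = true XOR true = false
s1 = I4 AND s0 = false AND false = false
s2 = I1 AND s1 AND s0 = false AND false AND false = false
s3 = I1 NAND s1 = false NAND false = true
s5 = NOT I1 = NOT false = true
s6 = s1 XOR s5 = false XOR true = true
s7 = s6 AND s1 = true AND false = false
s9 = s6 AND s5 = true AND true = true
s10 = s6 AND s7 = true AND false = false
s11 = s9 NAND s0 = true NAND false = true
s12 = s10 OR I4 = false OR false = false
s13 = s3 AND s2 AND s11 = true AND false AND true = false
s16 = s13 NAND s12 = false NAND false = true

s0 = false; s16 = true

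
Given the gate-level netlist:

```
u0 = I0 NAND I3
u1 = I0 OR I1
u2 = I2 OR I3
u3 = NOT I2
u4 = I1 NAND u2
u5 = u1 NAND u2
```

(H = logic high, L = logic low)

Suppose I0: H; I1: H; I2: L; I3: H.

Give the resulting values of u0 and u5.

u0 = I0 NAND I3 = H NAND H = L
u1 = I0 OR I1 = H OR H = H
u2 = I2 OR I3 = L OR H = H
u5 = u1 NAND u2 = H NAND H = L

u0 = L, u5 = L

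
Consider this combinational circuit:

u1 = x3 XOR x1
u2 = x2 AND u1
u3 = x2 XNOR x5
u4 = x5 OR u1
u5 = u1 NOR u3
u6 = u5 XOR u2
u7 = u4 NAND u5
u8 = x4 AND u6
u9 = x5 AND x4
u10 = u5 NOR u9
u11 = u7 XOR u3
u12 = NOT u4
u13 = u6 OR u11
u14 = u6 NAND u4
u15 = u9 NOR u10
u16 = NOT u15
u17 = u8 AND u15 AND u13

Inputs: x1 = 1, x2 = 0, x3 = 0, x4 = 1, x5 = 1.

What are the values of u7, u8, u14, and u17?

u1 = x3 XOR x1 = 0 XOR 1 = 1
u2 = x2 AND u1 = 0 AND 1 = 0
u3 = x2 XNOR x5 = 0 XNOR 1 = 0
u4 = x5 OR u1 = 1 OR 1 = 1
u5 = u1 NOR u3 = 1 NOR 0 = 0
u6 = u5 XOR u2 = 0 XOR 0 = 0
u7 = u4 NAND u5 = 1 NAND 0 = 1
u8 = x4 AND u6 = 1 AND 0 = 0
u9 = x5 AND x4 = 1 AND 1 = 1
u10 = u5 NOR u9 = 0 NOR 1 = 0
u11 = u7 XOR u3 = 1 XOR 0 = 1
u13 = u6 OR u11 = 0 OR 1 = 1
u14 = u6 NAND u4 = 0 NAND 1 = 1
u15 = u9 NOR u10 = 1 NOR 0 = 0
u17 = u8 AND u15 AND u13 = 0 AND 0 AND 1 = 0

u7 = 1  u8 = 0  u14 = 1  u17 = 0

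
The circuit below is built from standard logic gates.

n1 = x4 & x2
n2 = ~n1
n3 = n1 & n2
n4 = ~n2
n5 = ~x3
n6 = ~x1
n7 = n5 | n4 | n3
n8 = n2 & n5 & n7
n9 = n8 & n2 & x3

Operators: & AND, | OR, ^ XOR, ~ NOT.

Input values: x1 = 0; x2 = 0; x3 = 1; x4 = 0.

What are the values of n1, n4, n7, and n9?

n1 = 0, n4 = 0, n7 = 0, n9 = 0

n1 = x4 AND x2 = 0 AND 0 = 0
n2 = NOT n1 = NOT 0 = 1
n3 = n1 AND n2 = 0 AND 1 = 0
n4 = NOT n2 = NOT 1 = 0
n5 = NOT x3 = NOT 1 = 0
n7 = n5 OR n4 OR n3 = 0 OR 0 OR 0 = 0
n8 = n2 AND n5 AND n7 = 1 AND 0 AND 0 = 0
n9 = n8 AND n2 AND x3 = 0 AND 1 AND 1 = 0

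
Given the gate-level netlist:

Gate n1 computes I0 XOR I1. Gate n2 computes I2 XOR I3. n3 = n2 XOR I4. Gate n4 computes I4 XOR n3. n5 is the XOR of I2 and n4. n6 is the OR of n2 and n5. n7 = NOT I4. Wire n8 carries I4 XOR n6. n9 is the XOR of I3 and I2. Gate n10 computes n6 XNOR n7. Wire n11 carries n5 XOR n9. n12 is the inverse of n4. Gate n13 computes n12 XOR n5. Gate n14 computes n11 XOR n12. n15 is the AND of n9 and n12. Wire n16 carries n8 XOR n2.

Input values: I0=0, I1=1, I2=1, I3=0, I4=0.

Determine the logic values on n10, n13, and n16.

n10 = 1, n13 = 0, n16 = 0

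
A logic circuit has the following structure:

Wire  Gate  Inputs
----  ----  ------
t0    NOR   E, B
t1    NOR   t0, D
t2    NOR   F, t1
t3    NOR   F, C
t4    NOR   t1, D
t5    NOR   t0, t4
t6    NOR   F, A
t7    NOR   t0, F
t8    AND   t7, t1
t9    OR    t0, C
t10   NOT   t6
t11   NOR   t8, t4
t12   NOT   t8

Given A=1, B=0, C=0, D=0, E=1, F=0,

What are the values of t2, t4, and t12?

t2 = 0, t4 = 0, t12 = 0

t0 = E NOR B = 1 NOR 0 = 0
t1 = t0 NOR D = 0 NOR 0 = 1
t2 = F NOR t1 = 0 NOR 1 = 0
t4 = t1 NOR D = 1 NOR 0 = 0
t7 = t0 NOR F = 0 NOR 0 = 1
t8 = t7 AND t1 = 1 AND 1 = 1
t12 = NOT t8 = NOT 1 = 0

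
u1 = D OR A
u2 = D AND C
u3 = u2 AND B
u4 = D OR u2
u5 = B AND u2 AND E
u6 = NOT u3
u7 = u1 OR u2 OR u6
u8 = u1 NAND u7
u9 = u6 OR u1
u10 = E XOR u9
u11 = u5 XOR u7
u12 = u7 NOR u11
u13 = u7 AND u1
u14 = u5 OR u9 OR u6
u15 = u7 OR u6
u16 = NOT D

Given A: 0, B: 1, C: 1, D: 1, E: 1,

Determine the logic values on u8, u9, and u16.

u1 = D OR A = 1 OR 0 = 1
u2 = D AND C = 1 AND 1 = 1
u3 = u2 AND B = 1 AND 1 = 1
u6 = NOT u3 = NOT 1 = 0
u7 = u1 OR u2 OR u6 = 1 OR 1 OR 0 = 1
u8 = u1 NAND u7 = 1 NAND 1 = 0
u9 = u6 OR u1 = 0 OR 1 = 1
u16 = NOT D = NOT 1 = 0

u8 = 0, u9 = 1, u16 = 0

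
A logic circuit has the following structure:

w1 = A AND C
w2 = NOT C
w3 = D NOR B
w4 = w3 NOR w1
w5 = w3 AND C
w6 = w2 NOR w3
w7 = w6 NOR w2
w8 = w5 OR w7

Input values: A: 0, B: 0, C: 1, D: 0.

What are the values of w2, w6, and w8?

w2 = 0; w6 = 0; w8 = 1

w2 = NOT C = NOT 1 = 0
w3 = D NOR B = 0 NOR 0 = 1
w5 = w3 AND C = 1 AND 1 = 1
w6 = w2 NOR w3 = 0 NOR 1 = 0
w7 = w6 NOR w2 = 0 NOR 0 = 1
w8 = w5 OR w7 = 1 OR 1 = 1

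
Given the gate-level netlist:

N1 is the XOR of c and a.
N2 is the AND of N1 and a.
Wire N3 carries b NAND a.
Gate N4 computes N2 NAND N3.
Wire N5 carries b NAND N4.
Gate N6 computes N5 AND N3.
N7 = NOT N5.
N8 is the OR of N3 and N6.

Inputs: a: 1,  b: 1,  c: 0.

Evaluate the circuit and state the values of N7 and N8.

N7 = 1; N8 = 0

N1 = c XOR a = 0 XOR 1 = 1
N2 = N1 AND a = 1 AND 1 = 1
N3 = b NAND a = 1 NAND 1 = 0
N4 = N2 NAND N3 = 1 NAND 0 = 1
N5 = b NAND N4 = 1 NAND 1 = 0
N6 = N5 AND N3 = 0 AND 0 = 0
N7 = NOT N5 = NOT 0 = 1
N8 = N3 OR N6 = 0 OR 0 = 0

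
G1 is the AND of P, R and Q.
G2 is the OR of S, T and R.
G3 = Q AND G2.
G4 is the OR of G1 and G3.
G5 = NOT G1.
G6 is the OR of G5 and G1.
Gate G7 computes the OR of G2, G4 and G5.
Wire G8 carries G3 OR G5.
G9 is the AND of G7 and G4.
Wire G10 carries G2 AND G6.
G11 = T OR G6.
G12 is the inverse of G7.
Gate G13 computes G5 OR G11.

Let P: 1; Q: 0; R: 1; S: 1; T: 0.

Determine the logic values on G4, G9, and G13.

G4 = 0, G9 = 0, G13 = 1

G1 = P AND R AND Q = 1 AND 1 AND 0 = 0
G2 = S OR T OR R = 1 OR 0 OR 1 = 1
G3 = Q AND G2 = 0 AND 1 = 0
G4 = G1 OR G3 = 0 OR 0 = 0
G5 = NOT G1 = NOT 0 = 1
G6 = G5 OR G1 = 1 OR 0 = 1
G7 = G2 OR G4 OR G5 = 1 OR 0 OR 1 = 1
G9 = G7 AND G4 = 1 AND 0 = 0
G11 = T OR G6 = 0 OR 1 = 1
G13 = G5 OR G11 = 1 OR 1 = 1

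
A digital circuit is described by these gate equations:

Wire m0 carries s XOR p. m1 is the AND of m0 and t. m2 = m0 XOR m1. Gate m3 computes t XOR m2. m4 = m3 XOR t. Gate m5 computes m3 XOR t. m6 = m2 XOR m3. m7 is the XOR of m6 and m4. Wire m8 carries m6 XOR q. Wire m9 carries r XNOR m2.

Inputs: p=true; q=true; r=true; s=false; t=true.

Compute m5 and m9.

m5 = false, m9 = false

m0 = s XOR p = false XOR true = true
m1 = m0 AND t = true AND true = true
m2 = m0 XOR m1 = true XOR true = false
m3 = t XOR m2 = true XOR false = true
m5 = m3 XOR t = true XOR true = false
m9 = r XNOR m2 = true XNOR false = false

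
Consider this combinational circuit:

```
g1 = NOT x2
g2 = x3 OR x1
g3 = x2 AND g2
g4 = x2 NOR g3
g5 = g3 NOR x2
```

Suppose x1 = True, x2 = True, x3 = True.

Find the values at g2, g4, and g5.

g2 = True  g4 = False  g5 = False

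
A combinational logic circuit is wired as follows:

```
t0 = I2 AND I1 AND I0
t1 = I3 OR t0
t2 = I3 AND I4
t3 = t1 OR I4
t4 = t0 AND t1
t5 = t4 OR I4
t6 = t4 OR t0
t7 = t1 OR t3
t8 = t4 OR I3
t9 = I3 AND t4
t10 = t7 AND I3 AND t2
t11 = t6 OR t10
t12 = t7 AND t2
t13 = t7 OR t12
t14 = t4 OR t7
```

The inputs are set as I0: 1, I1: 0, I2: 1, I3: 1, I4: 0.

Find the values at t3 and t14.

t0 = I2 AND I1 AND I0 = 1 AND 0 AND 1 = 0
t1 = I3 OR t0 = 1 OR 0 = 1
t3 = t1 OR I4 = 1 OR 0 = 1
t4 = t0 AND t1 = 0 AND 1 = 0
t7 = t1 OR t3 = 1 OR 1 = 1
t14 = t4 OR t7 = 0 OR 1 = 1

t3 = 1, t14 = 1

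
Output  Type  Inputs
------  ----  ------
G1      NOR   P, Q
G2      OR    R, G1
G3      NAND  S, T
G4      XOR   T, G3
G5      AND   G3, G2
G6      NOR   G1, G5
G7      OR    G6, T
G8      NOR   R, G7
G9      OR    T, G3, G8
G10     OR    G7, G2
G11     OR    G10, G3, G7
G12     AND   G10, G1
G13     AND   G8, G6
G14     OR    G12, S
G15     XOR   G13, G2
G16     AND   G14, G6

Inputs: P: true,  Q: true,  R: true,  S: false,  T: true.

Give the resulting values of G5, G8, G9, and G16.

G5 = true; G8 = false; G9 = true; G16 = false

G1 = P NOR Q = true NOR true = false
G2 = R OR G1 = true OR false = true
G3 = S NAND T = false NAND true = true
G5 = G3 AND G2 = true AND true = true
G6 = G1 NOR G5 = false NOR true = false
G7 = G6 OR T = false OR true = true
G8 = R NOR G7 = true NOR true = false
G9 = T OR G3 OR G8 = true OR true OR false = true
G10 = G7 OR G2 = true OR true = true
G12 = G10 AND G1 = true AND false = false
G14 = G12 OR S = false OR false = false
G16 = G14 AND G6 = false AND false = false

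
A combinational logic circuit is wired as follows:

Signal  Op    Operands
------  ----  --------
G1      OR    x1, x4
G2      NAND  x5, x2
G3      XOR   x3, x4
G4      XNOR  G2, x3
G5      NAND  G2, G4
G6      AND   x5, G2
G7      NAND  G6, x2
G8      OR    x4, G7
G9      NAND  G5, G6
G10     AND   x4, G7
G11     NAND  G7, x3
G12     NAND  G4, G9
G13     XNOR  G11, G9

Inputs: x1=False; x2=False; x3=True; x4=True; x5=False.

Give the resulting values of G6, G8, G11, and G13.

G2 = x5 NAND x2 = False NAND False = True
G4 = G2 XNOR x3 = True XNOR True = True
G5 = G2 NAND G4 = True NAND True = False
G6 = x5 AND G2 = False AND True = False
G7 = G6 NAND x2 = False NAND False = True
G8 = x4 OR G7 = True OR True = True
G9 = G5 NAND G6 = False NAND False = True
G11 = G7 NAND x3 = True NAND True = False
G13 = G11 XNOR G9 = False XNOR True = False

G6 = False  G8 = True  G11 = False  G13 = False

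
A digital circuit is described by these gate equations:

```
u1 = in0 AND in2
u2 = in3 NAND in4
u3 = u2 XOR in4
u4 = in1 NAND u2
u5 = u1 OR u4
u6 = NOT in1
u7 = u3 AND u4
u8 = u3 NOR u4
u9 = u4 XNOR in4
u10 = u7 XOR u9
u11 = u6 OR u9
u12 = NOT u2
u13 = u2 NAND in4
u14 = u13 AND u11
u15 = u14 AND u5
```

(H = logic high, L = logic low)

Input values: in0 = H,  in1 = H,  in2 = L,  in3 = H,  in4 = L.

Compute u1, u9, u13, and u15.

u1 = L, u9 = H, u13 = H, u15 = L

u1 = in0 AND in2 = H AND L = L
u2 = in3 NAND in4 = H NAND L = H
u4 = in1 NAND u2 = H NAND H = L
u5 = u1 OR u4 = L OR L = L
u6 = NOT in1 = NOT H = L
u9 = u4 XNOR in4 = L XNOR L = H
u11 = u6 OR u9 = L OR H = H
u13 = u2 NAND in4 = H NAND L = H
u14 = u13 AND u11 = H AND H = H
u15 = u14 AND u5 = H AND L = L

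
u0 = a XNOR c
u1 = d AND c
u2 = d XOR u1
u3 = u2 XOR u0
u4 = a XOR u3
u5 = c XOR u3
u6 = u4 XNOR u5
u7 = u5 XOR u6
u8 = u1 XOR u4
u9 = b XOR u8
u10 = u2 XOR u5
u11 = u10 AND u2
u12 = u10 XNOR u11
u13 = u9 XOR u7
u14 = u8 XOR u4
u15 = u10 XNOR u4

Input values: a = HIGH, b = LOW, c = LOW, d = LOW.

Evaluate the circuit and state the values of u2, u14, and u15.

u0 = a XNOR c = HIGH XNOR LOW = LOW
u1 = d AND c = LOW AND LOW = LOW
u2 = d XOR u1 = LOW XOR LOW = LOW
u3 = u2 XOR u0 = LOW XOR LOW = LOW
u4 = a XOR u3 = HIGH XOR LOW = HIGH
u5 = c XOR u3 = LOW XOR LOW = LOW
u8 = u1 XOR u4 = LOW XOR HIGH = HIGH
u10 = u2 XOR u5 = LOW XOR LOW = LOW
u14 = u8 XOR u4 = HIGH XOR HIGH = LOW
u15 = u10 XNOR u4 = LOW XNOR HIGH = LOW

u2 = LOW, u14 = LOW, u15 = LOW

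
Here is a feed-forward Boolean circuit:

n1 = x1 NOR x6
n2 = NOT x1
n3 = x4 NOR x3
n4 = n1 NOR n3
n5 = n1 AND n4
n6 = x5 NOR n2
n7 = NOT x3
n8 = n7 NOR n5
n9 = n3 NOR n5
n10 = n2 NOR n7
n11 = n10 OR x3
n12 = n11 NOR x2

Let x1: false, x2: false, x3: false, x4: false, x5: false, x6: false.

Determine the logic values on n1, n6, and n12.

n1 = true, n6 = false, n12 = true

n1 = x1 NOR x6 = false NOR false = true
n2 = NOT x1 = NOT false = true
n6 = x5 NOR n2 = false NOR true = false
n7 = NOT x3 = NOT false = true
n10 = n2 NOR n7 = true NOR true = false
n11 = n10 OR x3 = false OR false = false
n12 = n11 NOR x2 = false NOR false = true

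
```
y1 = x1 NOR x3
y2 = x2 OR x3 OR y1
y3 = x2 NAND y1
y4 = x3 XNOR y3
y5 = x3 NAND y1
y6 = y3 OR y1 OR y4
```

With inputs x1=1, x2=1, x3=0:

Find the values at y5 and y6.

y1 = x1 NOR x3 = 1 NOR 0 = 0
y3 = x2 NAND y1 = 1 NAND 0 = 1
y4 = x3 XNOR y3 = 0 XNOR 1 = 0
y5 = x3 NAND y1 = 0 NAND 0 = 1
y6 = y3 OR y1 OR y4 = 1 OR 0 OR 0 = 1

y5 = 1, y6 = 1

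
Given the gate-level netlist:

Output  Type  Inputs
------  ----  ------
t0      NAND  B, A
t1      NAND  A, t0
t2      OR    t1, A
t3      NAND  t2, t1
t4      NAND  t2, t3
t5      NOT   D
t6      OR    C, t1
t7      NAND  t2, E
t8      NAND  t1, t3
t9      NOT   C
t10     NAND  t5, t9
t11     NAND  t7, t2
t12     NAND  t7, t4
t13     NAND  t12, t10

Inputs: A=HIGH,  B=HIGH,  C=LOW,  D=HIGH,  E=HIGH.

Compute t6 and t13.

t6 = HIGH, t13 = LOW

t0 = B NAND A = HIGH NAND HIGH = LOW
t1 = A NAND t0 = HIGH NAND LOW = HIGH
t2 = t1 OR A = HIGH OR HIGH = HIGH
t3 = t2 NAND t1 = HIGH NAND HIGH = LOW
t4 = t2 NAND t3 = HIGH NAND LOW = HIGH
t5 = NOT D = NOT HIGH = LOW
t6 = C OR t1 = LOW OR HIGH = HIGH
t7 = t2 NAND E = HIGH NAND HIGH = LOW
t9 = NOT C = NOT LOW = HIGH
t10 = t5 NAND t9 = LOW NAND HIGH = HIGH
t12 = t7 NAND t4 = LOW NAND HIGH = HIGH
t13 = t12 NAND t10 = HIGH NAND HIGH = LOW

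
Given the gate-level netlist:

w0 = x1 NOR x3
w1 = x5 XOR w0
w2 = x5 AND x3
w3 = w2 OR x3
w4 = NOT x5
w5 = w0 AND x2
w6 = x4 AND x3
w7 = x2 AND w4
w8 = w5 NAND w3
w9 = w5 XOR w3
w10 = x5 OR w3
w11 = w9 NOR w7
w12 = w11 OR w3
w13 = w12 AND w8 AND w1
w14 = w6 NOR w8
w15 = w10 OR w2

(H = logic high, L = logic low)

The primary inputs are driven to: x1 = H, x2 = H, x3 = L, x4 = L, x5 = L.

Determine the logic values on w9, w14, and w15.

w9 = L  w14 = L  w15 = L

w0 = x1 NOR x3 = H NOR L = L
w2 = x5 AND x3 = L AND L = L
w3 = w2 OR x3 = L OR L = L
w5 = w0 AND x2 = L AND H = L
w6 = x4 AND x3 = L AND L = L
w8 = w5 NAND w3 = L NAND L = H
w9 = w5 XOR w3 = L XOR L = L
w10 = x5 OR w3 = L OR L = L
w14 = w6 NOR w8 = L NOR H = L
w15 = w10 OR w2 = L OR L = L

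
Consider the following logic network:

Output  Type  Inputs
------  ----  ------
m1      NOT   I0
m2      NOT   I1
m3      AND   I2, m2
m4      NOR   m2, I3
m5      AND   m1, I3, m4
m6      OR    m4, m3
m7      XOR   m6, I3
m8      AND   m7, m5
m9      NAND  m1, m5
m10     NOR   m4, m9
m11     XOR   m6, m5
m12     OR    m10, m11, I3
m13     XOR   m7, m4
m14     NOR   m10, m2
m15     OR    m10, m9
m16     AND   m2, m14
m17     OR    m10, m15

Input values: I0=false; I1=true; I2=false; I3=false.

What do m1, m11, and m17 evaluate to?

m1 = true, m11 = true, m17 = true

m1 = NOT I0 = NOT false = true
m2 = NOT I1 = NOT true = false
m3 = I2 AND m2 = false AND false = false
m4 = m2 NOR I3 = false NOR false = true
m5 = m1 AND I3 AND m4 = true AND false AND true = false
m6 = m4 OR m3 = true OR false = true
m9 = m1 NAND m5 = true NAND false = true
m10 = m4 NOR m9 = true NOR true = false
m11 = m6 XOR m5 = true XOR false = true
m15 = m10 OR m9 = false OR true = true
m17 = m10 OR m15 = false OR true = true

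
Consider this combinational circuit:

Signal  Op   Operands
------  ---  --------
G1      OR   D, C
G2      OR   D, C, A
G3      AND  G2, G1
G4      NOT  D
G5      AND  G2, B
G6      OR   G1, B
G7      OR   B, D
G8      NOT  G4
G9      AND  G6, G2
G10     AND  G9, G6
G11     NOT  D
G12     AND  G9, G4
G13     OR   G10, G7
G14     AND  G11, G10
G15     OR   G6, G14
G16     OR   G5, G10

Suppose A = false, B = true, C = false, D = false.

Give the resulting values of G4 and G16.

G4 = true  G16 = false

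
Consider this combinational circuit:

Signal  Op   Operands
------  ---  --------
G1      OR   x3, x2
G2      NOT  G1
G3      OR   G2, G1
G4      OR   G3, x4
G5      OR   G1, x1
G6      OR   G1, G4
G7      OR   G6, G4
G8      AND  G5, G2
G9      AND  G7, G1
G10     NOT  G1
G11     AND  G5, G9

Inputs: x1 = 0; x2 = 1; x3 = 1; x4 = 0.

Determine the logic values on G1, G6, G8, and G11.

G1 = x3 OR x2 = 1 OR 1 = 1
G2 = NOT G1 = NOT 1 = 0
G3 = G2 OR G1 = 0 OR 1 = 1
G4 = G3 OR x4 = 1 OR 0 = 1
G5 = G1 OR x1 = 1 OR 0 = 1
G6 = G1 OR G4 = 1 OR 1 = 1
G7 = G6 OR G4 = 1 OR 1 = 1
G8 = G5 AND G2 = 1 AND 0 = 0
G9 = G7 AND G1 = 1 AND 1 = 1
G11 = G5 AND G9 = 1 AND 1 = 1

G1 = 1, G6 = 1, G8 = 0, G11 = 1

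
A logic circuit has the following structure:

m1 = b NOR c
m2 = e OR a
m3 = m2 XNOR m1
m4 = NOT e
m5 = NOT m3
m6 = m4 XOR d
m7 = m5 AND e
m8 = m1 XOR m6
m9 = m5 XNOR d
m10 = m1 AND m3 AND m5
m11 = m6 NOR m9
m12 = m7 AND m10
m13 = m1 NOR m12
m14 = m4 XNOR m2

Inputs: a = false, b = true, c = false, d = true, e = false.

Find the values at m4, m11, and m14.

m4 = true  m11 = true  m14 = false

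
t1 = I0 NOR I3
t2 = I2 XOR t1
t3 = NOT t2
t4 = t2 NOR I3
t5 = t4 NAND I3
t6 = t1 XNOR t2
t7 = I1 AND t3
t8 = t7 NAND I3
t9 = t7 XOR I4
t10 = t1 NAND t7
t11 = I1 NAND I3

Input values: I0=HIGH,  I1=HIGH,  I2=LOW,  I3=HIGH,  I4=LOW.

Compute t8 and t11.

t1 = I0 NOR I3 = HIGH NOR HIGH = LOW
t2 = I2 XOR t1 = LOW XOR LOW = LOW
t3 = NOT t2 = NOT LOW = HIGH
t7 = I1 AND t3 = HIGH AND HIGH = HIGH
t8 = t7 NAND I3 = HIGH NAND HIGH = LOW
t11 = I1 NAND I3 = HIGH NAND HIGH = LOW

t8 = LOW, t11 = LOW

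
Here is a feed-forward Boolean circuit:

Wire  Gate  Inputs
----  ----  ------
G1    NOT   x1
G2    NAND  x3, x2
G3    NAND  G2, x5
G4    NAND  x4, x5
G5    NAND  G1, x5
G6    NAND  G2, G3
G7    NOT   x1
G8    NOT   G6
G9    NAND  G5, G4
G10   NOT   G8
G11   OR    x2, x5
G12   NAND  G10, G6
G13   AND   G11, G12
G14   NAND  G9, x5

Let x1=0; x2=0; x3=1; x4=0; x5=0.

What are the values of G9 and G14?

G1 = NOT x1 = NOT 0 = 1
G4 = x4 NAND x5 = 0 NAND 0 = 1
G5 = G1 NAND x5 = 1 NAND 0 = 1
G9 = G5 NAND G4 = 1 NAND 1 = 0
G14 = G9 NAND x5 = 0 NAND 0 = 1

G9 = 0  G14 = 1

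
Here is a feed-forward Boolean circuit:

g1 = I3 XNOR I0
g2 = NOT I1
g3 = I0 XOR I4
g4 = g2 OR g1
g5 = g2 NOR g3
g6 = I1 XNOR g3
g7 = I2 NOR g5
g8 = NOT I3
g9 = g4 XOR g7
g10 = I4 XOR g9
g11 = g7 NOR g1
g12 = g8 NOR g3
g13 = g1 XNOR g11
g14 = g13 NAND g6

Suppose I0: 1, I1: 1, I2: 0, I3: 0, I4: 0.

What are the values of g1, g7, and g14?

g1 = 0, g7 = 1, g14 = 0

g1 = I3 XNOR I0 = 0 XNOR 1 = 0
g2 = NOT I1 = NOT 1 = 0
g3 = I0 XOR I4 = 1 XOR 0 = 1
g5 = g2 NOR g3 = 0 NOR 1 = 0
g6 = I1 XNOR g3 = 1 XNOR 1 = 1
g7 = I2 NOR g5 = 0 NOR 0 = 1
g11 = g7 NOR g1 = 1 NOR 0 = 0
g13 = g1 XNOR g11 = 0 XNOR 0 = 1
g14 = g13 NAND g6 = 1 NAND 1 = 0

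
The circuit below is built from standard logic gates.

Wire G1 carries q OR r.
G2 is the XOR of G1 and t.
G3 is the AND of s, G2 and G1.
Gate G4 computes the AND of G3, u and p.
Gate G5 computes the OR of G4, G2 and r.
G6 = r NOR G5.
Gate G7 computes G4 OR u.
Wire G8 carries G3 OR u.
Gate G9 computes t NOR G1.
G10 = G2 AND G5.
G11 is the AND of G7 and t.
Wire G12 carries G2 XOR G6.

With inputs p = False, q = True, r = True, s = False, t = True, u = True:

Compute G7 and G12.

G1 = q OR r = True OR True = True
G2 = G1 XOR t = True XOR True = False
G3 = s AND G2 AND G1 = False AND False AND True = False
G4 = G3 AND u AND p = False AND True AND False = False
G5 = G4 OR G2 OR r = False OR False OR True = True
G6 = r NOR G5 = True NOR True = False
G7 = G4 OR u = False OR True = True
G12 = G2 XOR G6 = False XOR False = False

G7 = True, G12 = False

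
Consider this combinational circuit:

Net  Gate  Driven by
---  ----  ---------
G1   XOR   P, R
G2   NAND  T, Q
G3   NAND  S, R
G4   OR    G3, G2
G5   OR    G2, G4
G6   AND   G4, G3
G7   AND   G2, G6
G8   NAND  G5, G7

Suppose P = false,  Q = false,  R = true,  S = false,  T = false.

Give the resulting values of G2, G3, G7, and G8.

G2 = true  G3 = true  G7 = true  G8 = false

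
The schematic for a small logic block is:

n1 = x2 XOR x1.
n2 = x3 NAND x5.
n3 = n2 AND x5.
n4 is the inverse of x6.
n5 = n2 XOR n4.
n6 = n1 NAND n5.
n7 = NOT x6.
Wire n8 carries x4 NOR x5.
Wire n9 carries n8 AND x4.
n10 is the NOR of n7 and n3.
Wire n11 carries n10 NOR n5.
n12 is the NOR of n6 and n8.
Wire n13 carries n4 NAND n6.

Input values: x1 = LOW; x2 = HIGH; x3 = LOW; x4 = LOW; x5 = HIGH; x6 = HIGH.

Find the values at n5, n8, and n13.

n1 = x2 XOR x1 = HIGH XOR LOW = HIGH
n2 = x3 NAND x5 = LOW NAND HIGH = HIGH
n4 = NOT x6 = NOT HIGH = LOW
n5 = n2 XOR n4 = HIGH XOR LOW = HIGH
n6 = n1 NAND n5 = HIGH NAND HIGH = LOW
n8 = x4 NOR x5 = LOW NOR HIGH = LOW
n13 = n4 NAND n6 = LOW NAND LOW = HIGH

n5 = HIGH; n8 = LOW; n13 = HIGH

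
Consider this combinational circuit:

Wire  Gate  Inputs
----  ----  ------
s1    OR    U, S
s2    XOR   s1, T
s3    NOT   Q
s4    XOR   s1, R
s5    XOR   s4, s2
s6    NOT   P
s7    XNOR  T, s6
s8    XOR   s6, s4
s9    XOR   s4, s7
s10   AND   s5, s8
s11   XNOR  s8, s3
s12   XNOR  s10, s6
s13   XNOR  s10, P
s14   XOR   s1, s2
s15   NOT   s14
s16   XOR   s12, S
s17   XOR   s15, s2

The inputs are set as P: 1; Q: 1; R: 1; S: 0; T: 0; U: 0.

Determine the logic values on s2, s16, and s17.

s2 = 0, s16 = 0, s17 = 1

s1 = U OR S = 0 OR 0 = 0
s2 = s1 XOR T = 0 XOR 0 = 0
s4 = s1 XOR R = 0 XOR 1 = 1
s5 = s4 XOR s2 = 1 XOR 0 = 1
s6 = NOT P = NOT 1 = 0
s8 = s6 XOR s4 = 0 XOR 1 = 1
s10 = s5 AND s8 = 1 AND 1 = 1
s12 = s10 XNOR s6 = 1 XNOR 0 = 0
s14 = s1 XOR s2 = 0 XOR 0 = 0
s15 = NOT s14 = NOT 0 = 1
s16 = s12 XOR S = 0 XOR 0 = 0
s17 = s15 XOR s2 = 1 XOR 0 = 1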